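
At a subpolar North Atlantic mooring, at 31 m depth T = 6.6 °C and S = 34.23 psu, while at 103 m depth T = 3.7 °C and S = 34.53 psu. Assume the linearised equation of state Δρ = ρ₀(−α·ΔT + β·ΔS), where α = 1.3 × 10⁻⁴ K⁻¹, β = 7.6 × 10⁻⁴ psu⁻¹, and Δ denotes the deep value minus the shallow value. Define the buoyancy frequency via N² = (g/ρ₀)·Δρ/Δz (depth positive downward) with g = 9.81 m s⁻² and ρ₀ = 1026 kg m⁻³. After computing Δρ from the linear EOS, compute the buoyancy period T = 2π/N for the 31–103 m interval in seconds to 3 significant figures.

ΔT = -2.9 K, ΔS = +0.30 psu (deep − shallow).
Δρ/ρ₀ = −αΔT + βΔS = 3.77 × 10⁻⁴ + 2.28 × 10⁻⁴ = 6.05 × 10⁻⁴, so Δρ ≈ 0.6207 kg m⁻³.
N² = (g/ρ₀)·Δρ/Δz = g·(Δρ/ρ₀)/Δz = 9.81 × 6.05 × 10⁻⁴ / 72 = 8.2431 × 10⁻⁵ s⁻².
N = √(8.2431 × 10⁻⁵) = 9.0792 × 10⁻³ rad s⁻¹ → T = 2π/N = 692.04 s ≈ 692 s.

692 s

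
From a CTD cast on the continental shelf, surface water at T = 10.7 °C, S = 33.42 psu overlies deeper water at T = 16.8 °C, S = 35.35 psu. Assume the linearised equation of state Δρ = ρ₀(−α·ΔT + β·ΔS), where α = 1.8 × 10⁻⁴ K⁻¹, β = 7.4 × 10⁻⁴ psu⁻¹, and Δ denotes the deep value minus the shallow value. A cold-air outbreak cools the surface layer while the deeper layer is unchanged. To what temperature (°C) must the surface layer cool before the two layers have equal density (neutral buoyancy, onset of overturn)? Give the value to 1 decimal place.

8.9 °C

Neutral buoyancy requires Δρ = 0, i.e. −α(T_deep − T_surf′) + β(S_deep − S_surf) = 0.
T_surf′ = T_deep − (β/α)·ΔS = 16.8 − (7.4 × 10⁻⁴/1.8 × 10⁻⁴)·(+1.93) = 8.866 °C.
Cooling required: 10.7 − (8.866) = 1.834 °C.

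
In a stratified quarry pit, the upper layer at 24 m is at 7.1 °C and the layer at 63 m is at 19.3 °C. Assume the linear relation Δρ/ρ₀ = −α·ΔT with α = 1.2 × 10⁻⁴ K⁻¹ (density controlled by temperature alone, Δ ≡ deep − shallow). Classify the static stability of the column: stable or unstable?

unstable

ΔT = 19.3 − 7.1 = +12.2 K, so Δρ/ρ₀ = −αΔT = -1.464 × 10⁻³.
Δρ/ρ₀ < 0, so Δρ < 0: deeper water is lighter → statically unstable; the column would overturn.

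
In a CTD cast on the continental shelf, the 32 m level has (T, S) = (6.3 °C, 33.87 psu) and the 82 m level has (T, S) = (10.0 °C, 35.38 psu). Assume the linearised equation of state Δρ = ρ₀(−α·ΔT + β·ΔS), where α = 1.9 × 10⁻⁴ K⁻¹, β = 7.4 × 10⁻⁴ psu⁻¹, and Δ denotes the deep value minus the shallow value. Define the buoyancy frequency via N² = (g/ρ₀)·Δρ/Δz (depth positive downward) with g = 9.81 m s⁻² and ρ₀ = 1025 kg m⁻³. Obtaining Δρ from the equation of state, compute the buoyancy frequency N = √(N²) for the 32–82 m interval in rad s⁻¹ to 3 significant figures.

ΔT = +3.7 K, ΔS = +1.51 psu (deep − shallow).
Δρ/ρ₀ = −αΔT + βΔS = -7.03 × 10⁻⁴ + 1.1174 × 10⁻³ = 4.144 × 10⁻⁴, so Δρ ≈ 0.4248 kg m⁻³.
N² = (g/ρ₀)·Δρ/Δz = g·(Δρ/ρ₀)/Δz = 9.81 × 4.144 × 10⁻⁴ / 50 = 8.1305 × 10⁻⁵ s⁻².
N = √(8.1305 × 10⁻⁵) = 9.0169 × 10⁻³ rad s⁻¹ ≈ 9.02 × 10⁻³ rad s⁻¹.

9.02 × 10⁻³ rad s⁻¹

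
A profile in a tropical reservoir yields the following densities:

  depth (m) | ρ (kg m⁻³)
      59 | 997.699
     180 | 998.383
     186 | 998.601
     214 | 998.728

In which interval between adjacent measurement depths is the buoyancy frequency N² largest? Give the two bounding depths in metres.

Compute the density gradient over each adjacent pair:
  59–180 m: Δρ/Δz = 0.684/121 = 5.7 × 10⁻³ kg m⁻⁴
  180–186 m: Δρ/Δz = 0.218/6 = 0.036 kg m⁻⁴
  186–214 m: Δρ/Δz = 0.127/28 = 4.5 × 10⁻³ kg m⁻⁴
The largest gradient is in the 180–186 m interval — the pycnocline.

180–186 m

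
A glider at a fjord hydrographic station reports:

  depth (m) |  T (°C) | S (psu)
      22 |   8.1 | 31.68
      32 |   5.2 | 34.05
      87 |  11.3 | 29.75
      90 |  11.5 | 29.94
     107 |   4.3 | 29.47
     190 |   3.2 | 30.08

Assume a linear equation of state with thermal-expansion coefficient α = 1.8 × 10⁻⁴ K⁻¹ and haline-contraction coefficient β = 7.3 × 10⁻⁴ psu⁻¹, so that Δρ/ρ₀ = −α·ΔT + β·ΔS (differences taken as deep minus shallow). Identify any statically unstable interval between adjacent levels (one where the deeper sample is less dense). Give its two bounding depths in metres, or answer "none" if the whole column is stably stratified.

32–87 m

Evaluate Δρ/ρ₀ = −αΔT + βΔS across each adjacent pair:
  22–32 m: −αΔT+βΔS = −(1.8 × 10⁻⁴)(-2.9)+(7.3 × 10⁻⁴)(+2.37) = 2.3 × 10⁻³ → stable
  32–87 m: −αΔT+βΔS = −(1.8 × 10⁻⁴)(+6.1)+(7.3 × 10⁻⁴)(-4.30) = -4.2 × 10⁻³ → UNSTABLE
  87–90 m: −αΔT+βΔS = −(1.8 × 10⁻⁴)(+0.2)+(7.3 × 10⁻⁴)(+0.19) = 1.0 × 10⁻⁴ → stable
  90–107 m: −αΔT+βΔS = −(1.8 × 10⁻⁴)(-7.2)+(7.3 × 10⁻⁴)(-0.47) = 9.5 × 10⁻⁴ → stable
  107–190 m: −αΔT+βΔS = −(1.8 × 10⁻⁴)(-1.1)+(7.3 × 10⁻⁴)(+0.61) = 6.4 × 10⁻⁴ → stable
The 32–87 m interval has Δρ < 0: lighter water underlies denser water.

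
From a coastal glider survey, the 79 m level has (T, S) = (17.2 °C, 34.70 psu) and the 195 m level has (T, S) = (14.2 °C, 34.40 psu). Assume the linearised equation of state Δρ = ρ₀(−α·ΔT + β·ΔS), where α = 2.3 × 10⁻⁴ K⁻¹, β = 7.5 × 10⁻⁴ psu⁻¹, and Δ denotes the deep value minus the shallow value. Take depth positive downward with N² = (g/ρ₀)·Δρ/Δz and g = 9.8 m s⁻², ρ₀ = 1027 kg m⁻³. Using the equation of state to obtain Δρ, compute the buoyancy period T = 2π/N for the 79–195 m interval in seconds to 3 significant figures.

ΔT = -3.0 K, ΔS = -0.30 psu (deep − shallow).
Δρ/ρ₀ = −αΔT + βΔS = 6.90 × 10⁻⁴ − 2.25 × 10⁻⁴ = 4.65 × 10⁻⁴, so Δρ ≈ 0.4776 kg m⁻³.
N² = (g/ρ₀)·Δρ/Δz = g·(Δρ/ρ₀)/Δz = 9.8 × 4.65 × 10⁻⁴ / 116 = 3.9284 × 10⁻⁵ s⁻².
N = √(3.9284 × 10⁻⁵) = 6.2677 × 10⁻³ rad s⁻¹ → T = 2π/N = 1.0025 × 10³ s ≈ 1.00 × 10³ s.

1.00 × 10³ s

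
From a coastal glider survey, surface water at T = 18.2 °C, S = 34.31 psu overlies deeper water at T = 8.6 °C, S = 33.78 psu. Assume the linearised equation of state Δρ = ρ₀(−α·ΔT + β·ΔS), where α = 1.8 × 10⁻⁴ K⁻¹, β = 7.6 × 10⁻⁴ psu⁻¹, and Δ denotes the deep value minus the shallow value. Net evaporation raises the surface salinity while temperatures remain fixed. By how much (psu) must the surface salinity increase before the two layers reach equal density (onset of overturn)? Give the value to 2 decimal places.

Neutral buoyancy requires −α(T_deep − T_surf) + β(S_deep − S_surf′) = 0.
S_surf′ = S_deep − (α/β)·ΔT = 33.78 − (1.8 × 10⁻⁴/7.6 × 10⁻⁴)·(-9.6) = 36.0537 psu.
Increase required: 36.0537 − 34.31 = 1.7437 psu.

1.74 psu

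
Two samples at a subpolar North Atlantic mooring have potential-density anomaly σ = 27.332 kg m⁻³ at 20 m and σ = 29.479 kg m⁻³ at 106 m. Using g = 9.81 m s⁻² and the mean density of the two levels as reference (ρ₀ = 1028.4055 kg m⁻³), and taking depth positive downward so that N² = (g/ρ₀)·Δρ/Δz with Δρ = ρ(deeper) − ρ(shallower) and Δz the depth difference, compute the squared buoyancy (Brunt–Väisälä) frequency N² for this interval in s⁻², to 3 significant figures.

2.38 × 10⁻⁴ s⁻²

Δρ = 1029.479 − 1027.332 = 2.147 kg m⁻³ over Δz = 106 − 20 = 86 m.
N² = (9.81/1028.4055) × (2.147/86) = 2.3814 × 10⁻⁴ s⁻² ≈ 2.38 × 10⁻⁴ s⁻².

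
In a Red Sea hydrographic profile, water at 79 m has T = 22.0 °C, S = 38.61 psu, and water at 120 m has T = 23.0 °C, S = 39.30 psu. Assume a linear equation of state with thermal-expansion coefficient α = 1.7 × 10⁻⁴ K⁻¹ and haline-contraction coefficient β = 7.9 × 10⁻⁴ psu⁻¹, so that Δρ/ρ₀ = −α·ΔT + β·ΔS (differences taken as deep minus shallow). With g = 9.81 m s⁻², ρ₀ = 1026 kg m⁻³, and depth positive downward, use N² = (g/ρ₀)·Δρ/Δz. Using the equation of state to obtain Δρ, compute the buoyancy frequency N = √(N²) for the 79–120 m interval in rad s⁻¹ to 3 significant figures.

9.47 × 10⁻³ rad s⁻¹

ΔT = +1.0 K, ΔS = +0.69 psu (deep − shallow).
Δρ/ρ₀ = −αΔT + βΔS = -1.70 × 10⁻⁴ + 5.451 × 10⁻⁴ = 3.751 × 10⁻⁴, so Δρ ≈ 0.3849 kg m⁻³.
N² = (g/ρ₀)·Δρ/Δz = g·(Δρ/ρ₀)/Δz = 9.81 × 3.751 × 10⁻⁴ / 41 = 8.9750 × 10⁻⁵ s⁻².
N = √(8.9750 × 10⁻⁵) = 9.4736 × 10⁻³ rad s⁻¹ ≈ 9.47 × 10⁻³ rad s⁻¹.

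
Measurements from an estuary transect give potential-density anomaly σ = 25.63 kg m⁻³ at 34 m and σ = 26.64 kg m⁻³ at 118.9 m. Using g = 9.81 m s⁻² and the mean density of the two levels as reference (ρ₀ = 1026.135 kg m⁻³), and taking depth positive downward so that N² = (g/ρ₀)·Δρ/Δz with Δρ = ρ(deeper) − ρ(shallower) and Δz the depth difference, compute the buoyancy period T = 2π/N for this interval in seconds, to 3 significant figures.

589 s

Δρ = 1026.64 − 1025.63 = 1.01 kg m⁻³ over Δz = 118.9 − 34 = 84.9 m.
N² = (9.81/1026.135) × (1.01/84.9) = 1.1373 × 10⁻⁴ s⁻².
N = √(1.1373 × 10⁻⁴) = 0.010664 rad s⁻¹, so T = 2π/N = 589.20 s ≈ 589 s.
N² > 0, so the interval is statically stable.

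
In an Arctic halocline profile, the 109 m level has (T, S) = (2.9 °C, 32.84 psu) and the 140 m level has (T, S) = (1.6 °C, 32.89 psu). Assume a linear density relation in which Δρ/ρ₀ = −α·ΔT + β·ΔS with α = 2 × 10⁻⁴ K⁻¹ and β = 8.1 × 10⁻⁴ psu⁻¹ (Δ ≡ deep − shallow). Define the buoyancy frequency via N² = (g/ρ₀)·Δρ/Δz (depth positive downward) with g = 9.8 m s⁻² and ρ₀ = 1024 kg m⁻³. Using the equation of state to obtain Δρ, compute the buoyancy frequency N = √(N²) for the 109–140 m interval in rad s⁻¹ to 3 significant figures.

9.75 × 10⁻³ rad s⁻¹

ΔT = -1.3 K, ΔS = +0.05 psu (deep − shallow).
Δρ/ρ₀ = −αΔT + βΔS = 2.60 × 10⁻⁴ + 4.05 × 10⁻⁵ = 3.005 × 10⁻⁴, so Δρ ≈ 0.3077 kg m⁻³.
N² = (g/ρ₀)·Δρ/Δz = g·(Δρ/ρ₀)/Δz = 9.8 × 3.005 × 10⁻⁴ / 31 = 9.4997 × 10⁻⁵ s⁻².
N = √(9.4997 × 10⁻⁵) = 9.7466 × 10⁻³ rad s⁻¹ ≈ 9.75 × 10⁻³ rad s⁻¹.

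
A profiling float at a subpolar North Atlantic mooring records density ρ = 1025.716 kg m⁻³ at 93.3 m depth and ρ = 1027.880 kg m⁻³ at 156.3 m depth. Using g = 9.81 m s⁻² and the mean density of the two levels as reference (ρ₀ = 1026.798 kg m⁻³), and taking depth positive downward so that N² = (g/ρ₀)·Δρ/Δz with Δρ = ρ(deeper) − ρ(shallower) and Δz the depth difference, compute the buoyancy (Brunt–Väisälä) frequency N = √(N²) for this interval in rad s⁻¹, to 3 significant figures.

Δρ = 1027.880 − 1025.716 = 2.164 kg m⁻³ over Δz = 156.3 − 93.3 = 63 m.
N² = (9.81/1026.798) × (2.164/63) = 3.2817 × 10⁻⁴ s⁻².
N = √(3.2817 × 10⁻⁴) = 0.018115 rad s⁻¹ ≈ 0.0181 rad s⁻¹.
N² > 0, so the interval is statically stable.

0.0181 rad s⁻¹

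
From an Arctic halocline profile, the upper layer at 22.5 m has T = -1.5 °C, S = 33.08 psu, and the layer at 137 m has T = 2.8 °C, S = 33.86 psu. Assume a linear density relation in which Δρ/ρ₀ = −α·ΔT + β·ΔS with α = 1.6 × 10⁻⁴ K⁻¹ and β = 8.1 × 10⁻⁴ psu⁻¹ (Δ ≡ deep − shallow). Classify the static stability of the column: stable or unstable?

unstable

ΔT = 2.8 − -1.5 = +4.3 K and ΔS = 33.86 − 33.08 = +0.78 psu (deep − shallow).
−αΔT = -6.88 × 10⁻⁴; βΔS = 6.318 × 10⁻⁴; sum Δρ/ρ₀ = -5.62 × 10⁻⁵.
Δρ/ρ₀ < 0, so Δρ < 0: deeper water is lighter → statically unstable; the column would overturn.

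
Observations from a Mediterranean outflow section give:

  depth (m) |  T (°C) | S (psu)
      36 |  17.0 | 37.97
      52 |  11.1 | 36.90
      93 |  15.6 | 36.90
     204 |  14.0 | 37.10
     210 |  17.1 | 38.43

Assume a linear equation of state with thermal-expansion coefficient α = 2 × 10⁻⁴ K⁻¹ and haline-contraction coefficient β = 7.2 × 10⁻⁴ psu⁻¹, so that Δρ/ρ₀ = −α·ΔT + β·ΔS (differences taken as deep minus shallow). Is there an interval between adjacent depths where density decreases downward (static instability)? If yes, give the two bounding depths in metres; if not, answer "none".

52–93 m

Evaluate Δρ/ρ₀ = −αΔT + βΔS across each adjacent pair:
  36–52 m: −αΔT+βΔS = −(2 × 10⁻⁴)(-5.9)+(7.2 × 10⁻⁴)(-1.07) = 4.1 × 10⁻⁴ → stable
  52–93 m: −αΔT+βΔS = −(2 × 10⁻⁴)(+4.5)+(7.2 × 10⁻⁴)(+0.00) = -9.0 × 10⁻⁴ → UNSTABLE
  93–204 m: −αΔT+βΔS = −(2 × 10⁻⁴)(-1.6)+(7.2 × 10⁻⁴)(+0.20) = 4.6 × 10⁻⁴ → stable
  204–210 m: −αΔT+βΔS = −(2 × 10⁻⁴)(+3.1)+(7.2 × 10⁻⁴)(+1.33) = 3.4 × 10⁻⁴ → stable
The 52–93 m interval has Δρ < 0: lighter water underlies denser water.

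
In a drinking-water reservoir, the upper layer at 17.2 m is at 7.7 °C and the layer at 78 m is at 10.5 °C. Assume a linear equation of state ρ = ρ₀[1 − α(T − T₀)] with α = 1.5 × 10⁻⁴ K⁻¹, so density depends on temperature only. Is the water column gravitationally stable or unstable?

unstable

ΔT = 10.5 − 7.7 = +2.8 K, so Δρ/ρ₀ = −αΔT = -4.20 × 10⁻⁴.
Δρ/ρ₀ < 0, so Δρ < 0: deeper water is lighter → statically unstable; the column would overturn.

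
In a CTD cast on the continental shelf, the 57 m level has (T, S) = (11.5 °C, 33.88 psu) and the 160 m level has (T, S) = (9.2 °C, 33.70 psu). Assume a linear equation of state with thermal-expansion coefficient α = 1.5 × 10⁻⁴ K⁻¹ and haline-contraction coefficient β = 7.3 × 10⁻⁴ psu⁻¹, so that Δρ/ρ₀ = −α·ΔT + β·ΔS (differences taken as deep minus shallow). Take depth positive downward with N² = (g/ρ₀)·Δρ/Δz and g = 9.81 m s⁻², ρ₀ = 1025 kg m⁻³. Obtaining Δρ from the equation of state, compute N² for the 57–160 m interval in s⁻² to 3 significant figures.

ΔT = -2.3 K, ΔS = -0.18 psu (deep − shallow).
Δρ/ρ₀ = −αΔT + βΔS = 3.45 × 10⁻⁴ − 1.314 × 10⁻⁴ = 2.136 × 10⁻⁴, so Δρ ≈ 0.2189 kg m⁻³.
N² = (g/ρ₀)·Δρ/Δz = g·(Δρ/ρ₀)/Δz = 9.81 × 2.136 × 10⁻⁴ / 103 = 2.0344 × 10⁻⁵ s⁻² ≈ 2.03 × 10⁻⁵ s⁻².

2.03 × 10⁻⁵ s⁻²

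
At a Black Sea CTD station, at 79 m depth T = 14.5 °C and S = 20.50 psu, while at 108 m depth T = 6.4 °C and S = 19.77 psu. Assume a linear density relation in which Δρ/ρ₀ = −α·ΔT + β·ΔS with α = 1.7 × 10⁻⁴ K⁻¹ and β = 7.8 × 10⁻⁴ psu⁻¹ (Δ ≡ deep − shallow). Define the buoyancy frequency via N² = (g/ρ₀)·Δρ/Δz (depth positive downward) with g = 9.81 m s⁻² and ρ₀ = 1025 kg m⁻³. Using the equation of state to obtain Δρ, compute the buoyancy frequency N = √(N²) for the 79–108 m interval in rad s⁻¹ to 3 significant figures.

0.0165 rad s⁻¹

ΔT = -8.1 K, ΔS = -0.73 psu (deep − shallow).
Δρ/ρ₀ = −αΔT + βΔS = 1.377 × 10⁻³ − 5.694 × 10⁻⁴ = 8.076 × 10⁻⁴, so Δρ ≈ 0.8278 kg m⁻³.
N² = (g/ρ₀)·Δρ/Δz = g·(Δρ/ρ₀)/Δz = 9.81 × 8.076 × 10⁻⁴ / 29 = 2.7319 × 10⁻⁴ s⁻².
N = √(2.7319 × 10⁻⁴) = 0.016528 rad s⁻¹ ≈ 0.0165 rad s⁻¹.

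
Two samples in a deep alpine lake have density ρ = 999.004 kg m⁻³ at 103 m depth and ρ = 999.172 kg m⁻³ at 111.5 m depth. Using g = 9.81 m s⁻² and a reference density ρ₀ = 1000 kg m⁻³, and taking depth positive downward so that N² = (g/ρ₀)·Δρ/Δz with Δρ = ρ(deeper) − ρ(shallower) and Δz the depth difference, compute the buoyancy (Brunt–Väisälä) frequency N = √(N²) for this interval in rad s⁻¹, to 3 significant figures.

Δρ = 999.172 − 999.004 = 0.168 kg m⁻³ over Δz = 111.5 − 103 = 8.5 m.
N² = (9.81/1000) × (0.168/8.5) = 1.9389 × 10⁻⁴ s⁻².
N = √(1.9389 × 10⁻⁴) = 0.013924 rad s⁻¹ ≈ 0.0139 rad s⁻¹.

0.0139 rad s⁻¹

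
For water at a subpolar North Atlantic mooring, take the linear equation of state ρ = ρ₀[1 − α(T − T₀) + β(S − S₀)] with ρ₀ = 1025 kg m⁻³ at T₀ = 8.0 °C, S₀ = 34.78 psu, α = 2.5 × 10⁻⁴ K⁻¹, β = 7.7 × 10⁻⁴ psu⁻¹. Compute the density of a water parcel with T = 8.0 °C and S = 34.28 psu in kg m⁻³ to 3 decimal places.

T − T₀ = +0.0 K, S − S₀ = -0.50 psu.
Bracket = 1 − α·(+0.0) + β·(-0.50) = 1 + (-3.85 × 10⁻⁴) = 0.9996150.
ρ = 1025 × 0.9996150 = 1024.605 kg m⁻³.

1024.605 kg m⁻³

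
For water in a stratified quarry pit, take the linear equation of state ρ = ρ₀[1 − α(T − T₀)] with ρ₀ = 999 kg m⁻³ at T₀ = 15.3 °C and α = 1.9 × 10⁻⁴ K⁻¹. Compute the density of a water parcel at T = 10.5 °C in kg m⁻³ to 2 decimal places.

T − T₀ = -4.8 K.
Bracket = 1 − α·(-4.8) = 1 + (9.12 × 10⁻⁴) = 1.0009120.
ρ = 999 × 1.0009120 = 999.91 kg m⁻³.

999.91 kg m⁻³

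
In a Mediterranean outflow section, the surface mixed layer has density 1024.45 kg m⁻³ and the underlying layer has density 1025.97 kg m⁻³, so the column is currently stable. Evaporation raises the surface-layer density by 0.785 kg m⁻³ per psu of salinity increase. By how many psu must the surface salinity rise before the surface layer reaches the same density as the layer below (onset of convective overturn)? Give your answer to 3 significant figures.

Density deficit of the surface layer: 1025.97 − 1024.45 = 1.52 kg m⁻³.
Required change = 1.52 / 0.785 = 1.94 psu.

1.94 psu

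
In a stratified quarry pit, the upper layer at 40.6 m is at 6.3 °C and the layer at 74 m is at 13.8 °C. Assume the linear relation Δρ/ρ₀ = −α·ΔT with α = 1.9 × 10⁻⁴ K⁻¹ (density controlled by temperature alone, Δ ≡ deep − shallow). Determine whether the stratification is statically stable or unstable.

ΔT = 13.8 − 6.3 = +7.5 K, so Δρ/ρ₀ = −αΔT = -1.425 × 10⁻³.
Δρ/ρ₀ < 0, so Δρ < 0: deeper water is lighter → statically unstable; the column would overturn.

unstable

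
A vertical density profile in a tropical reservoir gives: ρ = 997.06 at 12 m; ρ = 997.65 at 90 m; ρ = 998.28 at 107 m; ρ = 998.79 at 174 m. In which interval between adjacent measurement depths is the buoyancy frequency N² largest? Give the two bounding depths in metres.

90–107 m

Compute the density gradient over each adjacent pair:
  12–90 m: Δρ/Δz = 0.59/78 = 7.6 × 10⁻³ kg m⁻⁴
  90–107 m: Δρ/Δz = 0.63/17 = 0.037 kg m⁻⁴
  107–174 m: Δρ/Δz = 0.51/67 = 7.6 × 10⁻³ kg m⁻⁴
The largest gradient is in the 90–107 m interval — the pycnocline.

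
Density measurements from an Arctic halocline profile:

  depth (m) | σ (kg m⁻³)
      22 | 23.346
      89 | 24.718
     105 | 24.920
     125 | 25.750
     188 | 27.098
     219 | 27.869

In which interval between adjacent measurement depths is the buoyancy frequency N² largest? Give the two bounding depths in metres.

Compute the density gradient over each adjacent pair:
  22–89 m: Δρ/Δz = 1.372/67 = 0.020 kg m⁻⁴
  89–105 m: Δρ/Δz = 0.202/16 = 0.013 kg m⁻⁴
  105–125 m: Δρ/Δz = 0.830/20 = 0.041 kg m⁻⁴
  125–188 m: Δρ/Δz = 1.348/63 = 0.021 kg m⁻⁴
  188–219 m: Δρ/Δz = 0.771/31 = 0.025 kg m⁻⁴
The largest gradient is in the 105–125 m interval — the pycnocline.

105–125 m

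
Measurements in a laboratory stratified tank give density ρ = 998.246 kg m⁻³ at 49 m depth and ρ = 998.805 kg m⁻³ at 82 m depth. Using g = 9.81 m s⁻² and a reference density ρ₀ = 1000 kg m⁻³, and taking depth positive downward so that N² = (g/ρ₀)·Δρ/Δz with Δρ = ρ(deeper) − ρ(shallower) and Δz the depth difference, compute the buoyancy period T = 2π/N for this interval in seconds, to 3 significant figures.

Δρ = 998.805 − 998.246 = 0.559 kg m⁻³ over Δz = 82 − 49 = 33 m.
N² = (9.81/1000) × (0.559/33) = 1.6618 × 10⁻⁴ s⁻².
N = √(1.6618 × 10⁻⁴) = 0.012891 rad s⁻¹, so T = 2π/N = 487.41 s ≈ 487 s.

487 s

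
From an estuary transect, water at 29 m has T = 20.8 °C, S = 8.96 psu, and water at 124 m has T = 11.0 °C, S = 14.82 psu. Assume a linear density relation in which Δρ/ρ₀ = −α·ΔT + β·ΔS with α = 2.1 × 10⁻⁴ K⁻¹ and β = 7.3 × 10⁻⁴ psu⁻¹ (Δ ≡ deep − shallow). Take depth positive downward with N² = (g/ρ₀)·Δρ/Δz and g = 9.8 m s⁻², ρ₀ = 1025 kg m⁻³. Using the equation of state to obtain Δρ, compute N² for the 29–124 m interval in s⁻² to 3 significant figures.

6.54 × 10⁻⁴ s⁻²

ΔT = -9.8 K, ΔS = +5.86 psu (deep − shallow).
Δρ/ρ₀ = −αΔT + βΔS = 2.058 × 10⁻³ + 4.2778 × 10⁻³ = 6.3358 × 10⁻³, so Δρ ≈ 6.494 kg m⁻³.
N² = (g/ρ₀)·Δρ/Δz = g·(Δρ/ρ₀)/Δz = 9.8 × 6.3358 × 10⁻³ / 95 = 6.5359 × 10⁻⁴ s⁻² ≈ 6.54 × 10⁻⁴ s⁻².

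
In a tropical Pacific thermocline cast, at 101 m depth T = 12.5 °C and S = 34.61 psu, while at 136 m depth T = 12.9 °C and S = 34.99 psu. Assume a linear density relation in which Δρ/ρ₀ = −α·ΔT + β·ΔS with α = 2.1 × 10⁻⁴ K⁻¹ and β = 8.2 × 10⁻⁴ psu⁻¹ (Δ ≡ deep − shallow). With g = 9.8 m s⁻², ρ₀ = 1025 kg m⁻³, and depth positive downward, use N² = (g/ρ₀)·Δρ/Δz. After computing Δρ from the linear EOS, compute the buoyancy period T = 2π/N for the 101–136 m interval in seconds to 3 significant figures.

787 s

ΔT = +0.4 K, ΔS = +0.38 psu (deep − shallow).
Δρ/ρ₀ = −αΔT + βΔS = -8.40 × 10⁻⁵ + 3.116 × 10⁻⁴ = 2.276 × 10⁻⁴, so Δρ ≈ 0.2333 kg m⁻³.
N² = (g/ρ₀)·Δρ/Δz = g·(Δρ/ρ₀)/Δz = 9.8 × 2.276 × 10⁻⁴ / 35 = 6.3728 × 10⁻⁵ s⁻².
N = √(6.3728 × 10⁻⁵) = 7.9830 × 10⁻³ rad s⁻¹ → T = 2π/N = 787.07 s ≈ 787 s.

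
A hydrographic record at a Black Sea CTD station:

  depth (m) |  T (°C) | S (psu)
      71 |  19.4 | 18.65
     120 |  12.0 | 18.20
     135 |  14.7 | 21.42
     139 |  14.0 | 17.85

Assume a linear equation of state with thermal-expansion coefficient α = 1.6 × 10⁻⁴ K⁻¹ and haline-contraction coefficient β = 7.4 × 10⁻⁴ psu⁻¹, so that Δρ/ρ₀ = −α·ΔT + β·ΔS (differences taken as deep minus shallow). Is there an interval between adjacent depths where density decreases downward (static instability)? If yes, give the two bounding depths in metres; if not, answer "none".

135–139 m

Evaluate Δρ/ρ₀ = −αΔT + βΔS across each adjacent pair:
  71–120 m: −αΔT+βΔS = −(1.6 × 10⁻⁴)(-7.4)+(7.4 × 10⁻⁴)(-0.45) = 8.5 × 10⁻⁴ → stable
  120–135 m: −αΔT+βΔS = −(1.6 × 10⁻⁴)(+2.7)+(7.4 × 10⁻⁴)(+3.22) = 2.0 × 10⁻³ → stable
  135–139 m: −αΔT+βΔS = −(1.6 × 10⁻⁴)(-0.7)+(7.4 × 10⁻⁴)(-3.57) = -2.5 × 10⁻³ → UNSTABLE
The 135–139 m interval has Δρ < 0: lighter water underlies denser water.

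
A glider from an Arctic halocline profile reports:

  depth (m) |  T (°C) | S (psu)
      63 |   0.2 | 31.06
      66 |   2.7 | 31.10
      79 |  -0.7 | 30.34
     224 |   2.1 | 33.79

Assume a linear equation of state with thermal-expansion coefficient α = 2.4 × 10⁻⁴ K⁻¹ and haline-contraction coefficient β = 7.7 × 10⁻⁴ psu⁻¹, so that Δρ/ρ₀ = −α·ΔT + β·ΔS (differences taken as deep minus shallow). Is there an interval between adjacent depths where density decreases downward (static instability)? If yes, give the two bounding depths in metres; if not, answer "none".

63–66 m

Evaluate Δρ/ρ₀ = −αΔT + βΔS across each adjacent pair:
  63–66 m: −αΔT+βΔS = −(2.4 × 10⁻⁴)(+2.5)+(7.7 × 10⁻⁴)(+0.04) = -5.7 × 10⁻⁴ → UNSTABLE
  66–79 m: −αΔT+βΔS = −(2.4 × 10⁻⁴)(-3.4)+(7.7 × 10⁻⁴)(-0.76) = 2.3 × 10⁻⁴ → stable
  79–224 m: −αΔT+βΔS = −(2.4 × 10⁻⁴)(+2.8)+(7.7 × 10⁻⁴)(+3.45) = 2.0 × 10⁻³ → stable
The 63–66 m interval has Δρ < 0: lighter water underlies denser water.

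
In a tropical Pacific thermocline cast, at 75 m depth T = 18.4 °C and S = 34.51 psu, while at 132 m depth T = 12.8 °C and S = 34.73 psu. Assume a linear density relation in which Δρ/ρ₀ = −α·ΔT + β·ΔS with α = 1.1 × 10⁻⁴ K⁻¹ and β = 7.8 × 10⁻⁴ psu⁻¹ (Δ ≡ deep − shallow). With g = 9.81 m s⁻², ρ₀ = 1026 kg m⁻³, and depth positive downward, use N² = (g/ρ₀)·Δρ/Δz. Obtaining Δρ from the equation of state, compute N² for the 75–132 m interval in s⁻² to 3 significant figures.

1.36 × 10⁻⁴ s⁻²

ΔT = -5.6 K, ΔS = +0.22 psu (deep − shallow).
Δρ/ρ₀ = −αΔT + βΔS = 6.16 × 10⁻⁴ + 1.716 × 10⁻⁴ = 7.876 × 10⁻⁴, so Δρ ≈ 0.8081 kg m⁻³.
N² = (g/ρ₀)·Δρ/Δz = g·(Δρ/ρ₀)/Δz = 9.81 × 7.876 × 10⁻⁴ / 57 = 1.3555 × 10⁻⁴ s⁻² ≈ 1.36 × 10⁻⁴ s⁻².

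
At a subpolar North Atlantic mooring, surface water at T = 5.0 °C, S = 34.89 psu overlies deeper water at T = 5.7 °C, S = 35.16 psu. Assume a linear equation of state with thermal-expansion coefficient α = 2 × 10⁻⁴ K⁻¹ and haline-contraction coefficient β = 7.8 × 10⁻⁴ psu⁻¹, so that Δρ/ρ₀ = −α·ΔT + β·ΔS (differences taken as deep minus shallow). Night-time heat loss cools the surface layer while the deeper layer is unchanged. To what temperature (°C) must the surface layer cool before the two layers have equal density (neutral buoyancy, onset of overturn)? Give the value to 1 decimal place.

4.6 °C

Neutral buoyancy requires Δρ = 0, i.e. −α(T_deep − T_surf′) + β(S_deep − S_surf) = 0.
T_surf′ = T_deep − (β/α)·ΔS = 5.7 − (7.8 × 10⁻⁴/2 × 10⁻⁴)·(+0.27) = 4.647 °C.
Cooling required: 5.0 − (4.647) = 0.353 °C.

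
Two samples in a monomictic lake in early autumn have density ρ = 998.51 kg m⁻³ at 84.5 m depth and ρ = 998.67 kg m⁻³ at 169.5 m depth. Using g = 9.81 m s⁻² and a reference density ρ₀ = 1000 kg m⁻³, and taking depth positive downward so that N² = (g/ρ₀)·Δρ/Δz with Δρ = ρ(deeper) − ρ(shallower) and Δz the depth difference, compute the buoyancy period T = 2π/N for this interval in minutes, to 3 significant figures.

24.4 min

Δρ = 998.67 − 998.51 = 0.16 kg m⁻³ over Δz = 169.5 − 84.5 = 85 m.
N² = (9.81/1000) × (0.16/85) = 1.8466 × 10⁻⁵ s⁻².
N = √(1.8466 × 10⁻⁵) = 4.2972 × 10⁻³ rad s⁻¹, so T = 2π/N = 1.4622 × 10³ s = 24.370 min ≈ 24.4 min.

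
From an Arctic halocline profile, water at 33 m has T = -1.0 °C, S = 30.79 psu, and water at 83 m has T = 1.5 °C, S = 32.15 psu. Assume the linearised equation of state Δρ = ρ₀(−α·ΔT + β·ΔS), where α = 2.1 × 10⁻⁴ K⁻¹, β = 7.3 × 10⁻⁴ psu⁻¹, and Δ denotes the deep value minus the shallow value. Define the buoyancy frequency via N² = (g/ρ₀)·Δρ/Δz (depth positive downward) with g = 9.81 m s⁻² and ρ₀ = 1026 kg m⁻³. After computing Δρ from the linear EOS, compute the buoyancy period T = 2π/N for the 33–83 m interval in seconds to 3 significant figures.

656 s

ΔT = +2.5 K, ΔS = +1.36 psu (deep − shallow).
Δρ/ρ₀ = −αΔT + βΔS = -5.25 × 10⁻⁴ + 9.928 × 10⁻⁴ = 4.678 × 10⁻⁴, so Δρ ≈ 0.4800 kg m⁻³.
N² = (g/ρ₀)·Δρ/Δz = g·(Δρ/ρ₀)/Δz = 9.81 × 4.678 × 10⁻⁴ / 50 = 9.1782 × 10⁻⁵ s⁻².
N = √(9.1782 × 10⁻⁵) = 9.5803 × 10⁻³ rad s⁻¹ → T = 2π/N = 655.84 s ≈ 656 s.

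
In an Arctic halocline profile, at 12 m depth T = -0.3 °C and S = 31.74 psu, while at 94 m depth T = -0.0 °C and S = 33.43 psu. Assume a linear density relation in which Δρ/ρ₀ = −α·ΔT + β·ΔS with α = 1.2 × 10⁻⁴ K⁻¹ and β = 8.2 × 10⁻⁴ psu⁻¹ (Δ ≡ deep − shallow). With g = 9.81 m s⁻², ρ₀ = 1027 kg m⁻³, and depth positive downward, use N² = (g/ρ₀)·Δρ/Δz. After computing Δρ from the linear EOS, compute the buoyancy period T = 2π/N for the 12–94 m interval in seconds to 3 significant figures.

494 s

ΔT = +0.3 K, ΔS = +1.69 psu (deep − shallow).
Δρ/ρ₀ = −αΔT + βΔS = -3.60 × 10⁻⁵ + 1.3858 × 10⁻³ = 1.3498 × 10⁻³, so Δρ ≈ 1.386 kg m⁻³.
N² = (g/ρ₀)·Δρ/Δz = g·(Δρ/ρ₀)/Δz = 9.81 × 1.3498 × 10⁻³ / 82 = 1.6148 × 10⁻⁴ s⁻².
N = √(1.6148 × 10⁻⁴) = 0.012707 rad s⁻¹ → T = 2π/N = 494.47 s ≈ 494 s.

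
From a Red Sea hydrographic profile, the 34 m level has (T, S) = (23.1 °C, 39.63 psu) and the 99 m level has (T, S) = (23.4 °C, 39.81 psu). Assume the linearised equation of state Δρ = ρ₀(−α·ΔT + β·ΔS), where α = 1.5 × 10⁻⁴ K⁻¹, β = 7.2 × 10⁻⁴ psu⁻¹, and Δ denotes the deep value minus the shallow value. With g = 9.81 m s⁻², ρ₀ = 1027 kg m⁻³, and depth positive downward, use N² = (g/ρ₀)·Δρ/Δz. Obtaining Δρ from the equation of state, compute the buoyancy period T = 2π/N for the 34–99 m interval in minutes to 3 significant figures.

ΔT = +0.3 K, ΔS = +0.18 psu (deep − shallow).
Δρ/ρ₀ = −αΔT + βΔS = -4.50 × 10⁻⁵ + 1.296 × 10⁻⁴ = 8.46 × 10⁻⁵, so Δρ ≈ 0.08688 kg m⁻³.
N² = (g/ρ₀)·Δρ/Δz = g·(Δρ/ρ₀)/Δz = 9.81 × 8.46 × 10⁻⁵ / 65 = 1.2768 × 10⁻⁵ s⁻².
N = √(1.2768 × 10⁻⁵) = 3.5732 × 10⁻³ rad s⁻¹ → T = 2π/N = 1.7584 × 10³ s = 29.307 min ≈ 29.3 min.

29.3 min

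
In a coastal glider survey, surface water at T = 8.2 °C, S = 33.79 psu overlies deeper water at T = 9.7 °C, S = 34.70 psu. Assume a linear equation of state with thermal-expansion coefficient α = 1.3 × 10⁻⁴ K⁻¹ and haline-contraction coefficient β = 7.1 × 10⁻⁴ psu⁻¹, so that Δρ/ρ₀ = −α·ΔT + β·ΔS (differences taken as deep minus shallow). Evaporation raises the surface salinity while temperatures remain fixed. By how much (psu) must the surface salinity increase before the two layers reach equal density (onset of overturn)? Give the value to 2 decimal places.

Neutral buoyancy requires −α(T_deep − T_surf) + β(S_deep − S_surf′) = 0.
S_surf′ = S_deep − (α/β)·ΔT = 34.70 − (1.3 × 10⁻⁴/7.1 × 10⁻⁴)·(+1.5) = 34.4254 psu.
Increase required: 34.4254 − 33.79 = 0.6354 psu.

0.64 psu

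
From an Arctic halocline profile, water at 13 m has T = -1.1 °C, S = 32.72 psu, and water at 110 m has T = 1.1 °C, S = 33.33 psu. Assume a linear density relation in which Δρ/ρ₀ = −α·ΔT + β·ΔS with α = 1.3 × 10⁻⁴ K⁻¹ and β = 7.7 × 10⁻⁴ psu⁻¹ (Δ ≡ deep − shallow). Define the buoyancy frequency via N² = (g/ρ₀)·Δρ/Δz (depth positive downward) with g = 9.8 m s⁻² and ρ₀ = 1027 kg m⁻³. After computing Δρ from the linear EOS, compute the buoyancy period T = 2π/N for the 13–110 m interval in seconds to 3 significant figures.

ΔT = +2.2 K, ΔS = +0.61 psu (deep − shallow).
Δρ/ρ₀ = −αΔT + βΔS = -2.86 × 10⁻⁴ + 4.697 × 10⁻⁴ = 1.837 × 10⁻⁴, so Δρ ≈ 0.1887 kg m⁻³.
N² = (g/ρ₀)·Δρ/Δz = g·(Δρ/ρ₀)/Δz = 9.8 × 1.837 × 10⁻⁴ / 97 = 1.8559 × 10⁻⁵ s⁻².
N = √(1.8559 × 10⁻⁵) = 4.3080 × 10⁻³ rad s⁻¹ → T = 2π/N = 1.4585 × 10³ s ≈ 1.46 × 10³ s.

1.46 × 10³ s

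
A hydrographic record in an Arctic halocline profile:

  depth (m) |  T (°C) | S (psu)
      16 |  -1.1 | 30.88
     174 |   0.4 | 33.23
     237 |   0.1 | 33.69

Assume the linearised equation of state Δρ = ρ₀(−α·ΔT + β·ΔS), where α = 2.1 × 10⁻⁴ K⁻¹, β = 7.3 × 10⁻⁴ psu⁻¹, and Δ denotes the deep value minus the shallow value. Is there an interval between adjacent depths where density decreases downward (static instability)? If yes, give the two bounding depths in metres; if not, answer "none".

Evaluate Δρ/ρ₀ = −αΔT + βΔS across each adjacent pair:
  16–174 m: −αΔT+βΔS = −(2.1 × 10⁻⁴)(+1.5)+(7.3 × 10⁻⁴)(+2.35) = 1.4 × 10⁻³ → stable
  174–237 m: −αΔT+βΔS = −(2.1 × 10⁻⁴)(-0.3)+(7.3 × 10⁻⁴)(+0.46) = 4.0 × 10⁻⁴ → stable
Every interval has Δρ > 0: the column is stably stratified throughout.

none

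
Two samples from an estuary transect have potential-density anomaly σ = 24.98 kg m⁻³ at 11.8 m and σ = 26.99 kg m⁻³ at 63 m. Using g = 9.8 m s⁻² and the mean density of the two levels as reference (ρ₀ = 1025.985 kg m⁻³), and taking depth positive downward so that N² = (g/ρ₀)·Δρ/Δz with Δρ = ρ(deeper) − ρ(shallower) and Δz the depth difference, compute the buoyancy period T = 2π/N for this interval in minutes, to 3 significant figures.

Δρ = 1026.99 − 1024.98 = 2.01 kg m⁻³ over Δz = 63 − 11.8 = 51.2 m.
N² = (9.8/1025.985) × (2.01/51.2) = 3.7498 × 10⁻⁴ s⁻².
N = √(3.7498 × 10⁻⁴) = 0.019364 rad s⁻¹, so T = 2π/N = 324.48 s = 5.4080 min ≈ 5.41 min.

5.41 min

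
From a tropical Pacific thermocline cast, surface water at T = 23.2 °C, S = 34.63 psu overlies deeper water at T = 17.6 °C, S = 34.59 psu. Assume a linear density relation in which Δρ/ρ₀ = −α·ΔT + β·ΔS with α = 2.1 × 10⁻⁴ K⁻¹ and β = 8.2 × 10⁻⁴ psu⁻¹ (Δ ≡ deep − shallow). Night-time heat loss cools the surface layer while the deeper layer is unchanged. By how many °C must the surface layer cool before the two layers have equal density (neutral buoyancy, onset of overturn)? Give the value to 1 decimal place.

5.4 °C

Neutral buoyancy requires Δρ = 0, i.e. −α(T_deep − T_surf′) + β(S_deep − S_surf) = 0.
T_surf′ = T_deep − (β/α)·ΔS = 17.6 − (8.2 × 10⁻⁴/2.1 × 10⁻⁴)·(-0.04) = 17.756 °C.
Cooling required: 23.2 − (17.756) = 5.444 °C.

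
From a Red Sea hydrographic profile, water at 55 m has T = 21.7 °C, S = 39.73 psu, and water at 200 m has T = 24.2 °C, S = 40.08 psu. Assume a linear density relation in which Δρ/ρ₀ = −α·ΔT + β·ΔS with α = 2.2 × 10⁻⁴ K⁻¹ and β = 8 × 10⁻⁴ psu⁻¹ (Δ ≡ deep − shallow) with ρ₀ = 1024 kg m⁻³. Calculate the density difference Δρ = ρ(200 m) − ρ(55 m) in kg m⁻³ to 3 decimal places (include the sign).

-0.276 kg m⁻³

ΔT = +2.5 K, ΔS = +0.35 psu (deep − shallow).
Δρ/ρ₀ = −(2.2 × 10⁻⁴)(+2.5) + (8 × 10⁻⁴)(+0.35) = -2.70 × 10⁻⁴.
Δρ = 1024 × (-2.70 × 10⁻⁴) = -0.276 kg m⁻³.
Negative Δρ: lighter below, statically unstable.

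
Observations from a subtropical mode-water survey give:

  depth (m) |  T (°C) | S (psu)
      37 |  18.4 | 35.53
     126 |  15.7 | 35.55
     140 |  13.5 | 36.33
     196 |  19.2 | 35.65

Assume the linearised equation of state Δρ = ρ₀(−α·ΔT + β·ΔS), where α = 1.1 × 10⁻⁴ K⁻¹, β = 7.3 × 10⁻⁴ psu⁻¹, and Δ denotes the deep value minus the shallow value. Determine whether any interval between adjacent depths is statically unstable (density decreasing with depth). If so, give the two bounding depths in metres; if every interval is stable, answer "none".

Evaluate Δρ/ρ₀ = −αΔT + βΔS across each adjacent pair:
  37–126 m: −αΔT+βΔS = −(1.1 × 10⁻⁴)(-2.7)+(7.3 × 10⁻⁴)(+0.02) = 3.1 × 10⁻⁴ → stable
  126–140 m: −αΔT+βΔS = −(1.1 × 10⁻⁴)(-2.2)+(7.3 × 10⁻⁴)(+0.78) = 8.1 × 10⁻⁴ → stable
  140–196 m: −αΔT+βΔS = −(1.1 × 10⁻⁴)(+5.7)+(7.3 × 10⁻⁴)(-0.68) = -1.1 × 10⁻³ → UNSTABLE
The 140–196 m interval has Δρ < 0: lighter water underlies denser water.

140–196 m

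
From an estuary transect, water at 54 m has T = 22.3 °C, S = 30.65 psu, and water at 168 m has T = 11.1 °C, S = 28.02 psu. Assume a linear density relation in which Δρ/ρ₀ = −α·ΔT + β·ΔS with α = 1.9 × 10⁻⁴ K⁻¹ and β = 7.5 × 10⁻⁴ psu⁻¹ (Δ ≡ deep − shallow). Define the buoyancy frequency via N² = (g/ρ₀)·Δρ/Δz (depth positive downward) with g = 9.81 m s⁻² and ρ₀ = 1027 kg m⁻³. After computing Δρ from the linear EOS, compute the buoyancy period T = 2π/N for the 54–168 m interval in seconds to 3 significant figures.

ΔT = -11.2 K, ΔS = -2.63 psu (deep − shallow).
Δρ/ρ₀ = −αΔT + βΔS = 2.128 × 10⁻³ − 1.9725 × 10⁻³ = 1.555 × 10⁻⁴, so Δρ ≈ 0.1597 kg m⁻³.
N² = (g/ρ₀)·Δρ/Δz = g·(Δρ/ρ₀)/Δz = 9.81 × 1.555 × 10⁻⁴ / 114 = 1.3381 × 10⁻⁵ s⁻².
N = √(1.3381 × 10⁻⁵) = 3.6580 × 10⁻³ rad s⁻¹ → T = 2π/N = 1.7177 × 10³ s ≈ 1.72 × 10³ s.

1.72 × 10³ s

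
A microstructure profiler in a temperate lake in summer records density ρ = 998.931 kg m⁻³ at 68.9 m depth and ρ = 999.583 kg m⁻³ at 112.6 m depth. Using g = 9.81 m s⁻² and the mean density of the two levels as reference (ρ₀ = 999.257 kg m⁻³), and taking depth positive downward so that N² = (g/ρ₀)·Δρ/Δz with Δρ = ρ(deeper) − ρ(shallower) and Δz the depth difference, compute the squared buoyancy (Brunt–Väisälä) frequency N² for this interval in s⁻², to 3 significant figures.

Δρ = 999.583 − 998.931 = 0.652 kg m⁻³ over Δz = 112.6 − 68.9 = 43.7 m.
N² = (9.81/999.257) × (0.652/43.7) = 1.4647 × 10⁻⁴ s⁻² ≈ 1.46 × 10⁻⁴ s⁻².
N² > 0, so the interval is statically stable.

1.46 × 10⁻⁴ s⁻²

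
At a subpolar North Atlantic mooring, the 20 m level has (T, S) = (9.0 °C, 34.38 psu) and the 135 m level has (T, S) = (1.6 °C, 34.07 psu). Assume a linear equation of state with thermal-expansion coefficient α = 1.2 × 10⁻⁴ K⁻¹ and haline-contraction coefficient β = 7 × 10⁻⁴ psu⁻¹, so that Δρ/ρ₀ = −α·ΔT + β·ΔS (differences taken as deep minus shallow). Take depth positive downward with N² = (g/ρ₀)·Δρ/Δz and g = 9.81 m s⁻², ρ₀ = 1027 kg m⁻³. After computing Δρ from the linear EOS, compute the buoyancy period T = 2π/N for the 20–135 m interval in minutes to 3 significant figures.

13.8 min

ΔT = -7.4 K, ΔS = -0.31 psu (deep − shallow).
Δρ/ρ₀ = −αΔT + βΔS = 8.88 × 10⁻⁴ − 2.17 × 10⁻⁴ = 6.71 × 10⁻⁴, so Δρ ≈ 0.6891 kg m⁻³.
N² = (g/ρ₀)·Δρ/Δz = g·(Δρ/ρ₀)/Δz = 9.81 × 6.71 × 10⁻⁴ / 115 = 5.7239 × 10⁻⁵ s⁻².
N = √(5.7239 × 10⁻⁵) = 7.5656 × 10⁻³ rad s⁻¹ → T = 2π/N = 830.49 s = 13.841 min ≈ 13.8 min.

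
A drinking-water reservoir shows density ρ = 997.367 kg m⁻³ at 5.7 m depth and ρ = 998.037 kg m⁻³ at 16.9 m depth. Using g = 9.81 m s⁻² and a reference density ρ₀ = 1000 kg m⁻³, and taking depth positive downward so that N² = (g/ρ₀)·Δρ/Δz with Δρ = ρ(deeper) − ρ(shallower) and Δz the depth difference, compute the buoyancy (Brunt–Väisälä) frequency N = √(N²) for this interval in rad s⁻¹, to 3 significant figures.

Δρ = 998.037 − 997.367 = 0.670 kg m⁻³ over Δz = 16.9 − 5.7 = 11.2 m.
N² = (9.81/1000) × (0.670/11.2) = 5.8685 × 10⁻⁴ s⁻².
N = √(5.8685 × 10⁻⁴) = 0.024225 rad s⁻¹ ≈ 0.0242 rad s⁻¹.

0.0242 rad s⁻¹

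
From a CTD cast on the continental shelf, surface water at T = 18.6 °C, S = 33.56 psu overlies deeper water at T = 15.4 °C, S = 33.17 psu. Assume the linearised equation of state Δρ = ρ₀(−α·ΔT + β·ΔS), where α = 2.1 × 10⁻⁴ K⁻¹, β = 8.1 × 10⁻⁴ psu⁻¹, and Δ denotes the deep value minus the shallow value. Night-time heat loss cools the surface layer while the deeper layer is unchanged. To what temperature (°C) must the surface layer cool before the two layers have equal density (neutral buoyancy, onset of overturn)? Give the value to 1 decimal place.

Neutral buoyancy requires Δρ = 0, i.e. −α(T_deep − T_surf′) + β(S_deep − S_surf) = 0.
T_surf′ = T_deep − (β/α)·ΔS = 15.4 − (8.1 × 10⁻⁴/2.1 × 10⁻⁴)·(-0.39) = 16.904 °C.
Cooling required: 18.6 − (16.904) = 1.696 °C.

16.9 °C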